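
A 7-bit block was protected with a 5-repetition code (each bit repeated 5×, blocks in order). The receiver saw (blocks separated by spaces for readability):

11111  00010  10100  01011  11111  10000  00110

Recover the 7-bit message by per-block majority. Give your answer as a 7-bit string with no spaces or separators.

1001100

Block 1 (11111): 5 ones → 1
Block 2 (00010): 1 one → 0
Block 3 (10100): 2 ones → 0
Block 4 (01011): 3 ones → 1
Block 5 (11111): 5 ones → 1
Block 6 (10000): 1 one → 0
Block 7 (00110): 2 ones → 0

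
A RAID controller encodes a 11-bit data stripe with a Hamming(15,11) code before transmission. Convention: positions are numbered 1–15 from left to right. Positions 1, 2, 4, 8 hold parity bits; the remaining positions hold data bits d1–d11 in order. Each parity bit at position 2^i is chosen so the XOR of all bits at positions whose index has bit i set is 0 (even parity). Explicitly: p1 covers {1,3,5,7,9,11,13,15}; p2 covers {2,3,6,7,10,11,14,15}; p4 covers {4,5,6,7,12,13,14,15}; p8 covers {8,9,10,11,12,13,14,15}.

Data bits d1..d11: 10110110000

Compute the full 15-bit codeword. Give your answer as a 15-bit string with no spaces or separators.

Place data at non-parity positions: p1 p2 1 p4 0 1 1 p8 0 1 1 0 0 0 0
p1 (pos 1,3,5,7,9,11,13,15): XOR of data positions = 1⊕0⊕1⊕0⊕1⊕0⊕0 = 1
p2 (pos 2,3,6,7,10,11,14,15): XOR of data positions = 1⊕1⊕1⊕1⊕1⊕0⊕0 = 1
p4 (pos 4,5,6,7,12,13,14,15): XOR of data positions = 0⊕1⊕1⊕0⊕0⊕0⊕0 = 0
p8 (pos 8,9,10,11,12,13,14,15): XOR of data positions = 0⊕1⊕1⊕0⊕0⊕0⊕0 = 0
Codeword: 111001100110000

111001100110000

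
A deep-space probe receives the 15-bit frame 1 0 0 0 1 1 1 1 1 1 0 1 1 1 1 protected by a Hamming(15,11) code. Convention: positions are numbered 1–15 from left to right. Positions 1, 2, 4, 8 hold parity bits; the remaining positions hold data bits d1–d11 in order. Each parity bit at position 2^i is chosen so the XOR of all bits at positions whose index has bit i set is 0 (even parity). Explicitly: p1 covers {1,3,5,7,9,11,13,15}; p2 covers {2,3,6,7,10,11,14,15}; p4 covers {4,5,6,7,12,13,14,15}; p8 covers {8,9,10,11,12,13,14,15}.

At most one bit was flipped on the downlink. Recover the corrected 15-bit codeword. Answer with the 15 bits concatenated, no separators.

100011111101101

s1 (pos 1,3,5,7,9,11,13,15): 1⊕0⊕1⊕1⊕1⊕0⊕1⊕1 = 0
s2 (pos 2,3,6,7,10,11,14,15): 0⊕0⊕1⊕1⊕1⊕0⊕1⊕1 = 1
s4 (pos 4,5,6,7,12,13,14,15): 0⊕1⊕1⊕1⊕1⊕1⊕1⊕1 = 1
s8 (pos 8,9,10,11,12,13,14,15): 1⊕1⊕1⊕0⊕1⊕1⊕1⊕1 = 1
Syndrome s8…s1 = 1110 → error at position 14.
Flip position 14: 100011111101111 → 100011111101101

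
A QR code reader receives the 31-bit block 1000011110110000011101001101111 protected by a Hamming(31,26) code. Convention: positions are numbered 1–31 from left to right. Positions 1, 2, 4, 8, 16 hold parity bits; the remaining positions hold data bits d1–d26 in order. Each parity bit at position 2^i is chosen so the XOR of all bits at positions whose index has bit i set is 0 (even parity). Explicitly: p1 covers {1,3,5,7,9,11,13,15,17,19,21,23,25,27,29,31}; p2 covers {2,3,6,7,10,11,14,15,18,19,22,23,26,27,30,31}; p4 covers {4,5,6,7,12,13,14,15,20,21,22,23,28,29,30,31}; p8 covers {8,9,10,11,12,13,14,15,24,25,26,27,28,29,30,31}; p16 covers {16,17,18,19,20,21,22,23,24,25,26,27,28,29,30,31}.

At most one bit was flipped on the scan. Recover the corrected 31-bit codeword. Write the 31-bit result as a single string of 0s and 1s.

1000001110110000011101001101111

s1 (pos 1,3,5,7,9,11,13,15,17,19,21,23,25,27,29,31): 1⊕0⊕0⊕1⊕1⊕1⊕0⊕0⊕0⊕1⊕0⊕0⊕1⊕0⊕1⊕1 = 0
s2 (pos 2,3,6,7,10,11,14,15,18,19,22,23,26,27,30,31): 0⊕0⊕1⊕1⊕0⊕1⊕0⊕0⊕1⊕1⊕1⊕0⊕1⊕0⊕1⊕1 = 1
s4 (pos 4,5,6,7,12,13,14,15,20,21,22,23,28,29,30,31): 0⊕0⊕1⊕1⊕1⊕0⊕0⊕0⊕1⊕0⊕1⊕0⊕1⊕1⊕1⊕1 = 1
s8 (pos 8,9,10,11,12,13,14,15,24,25,26,27,28,29,30,31): 1⊕1⊕0⊕1⊕1⊕0⊕0⊕0⊕0⊕1⊕1⊕0⊕1⊕1⊕1⊕1 = 0
s16 (pos 16,17,18,19,20,21,22,23,24,25,26,27,28,29,30,31): 0⊕0⊕1⊕1⊕1⊕0⊕1⊕0⊕0⊕1⊕1⊕0⊕1⊕1⊕1⊕1 = 0
Syndrome s16…s1 = 00110 → error at position 6.
Flip position 6: 1000011110110000011101001101111 → 1000001110110000011101001101111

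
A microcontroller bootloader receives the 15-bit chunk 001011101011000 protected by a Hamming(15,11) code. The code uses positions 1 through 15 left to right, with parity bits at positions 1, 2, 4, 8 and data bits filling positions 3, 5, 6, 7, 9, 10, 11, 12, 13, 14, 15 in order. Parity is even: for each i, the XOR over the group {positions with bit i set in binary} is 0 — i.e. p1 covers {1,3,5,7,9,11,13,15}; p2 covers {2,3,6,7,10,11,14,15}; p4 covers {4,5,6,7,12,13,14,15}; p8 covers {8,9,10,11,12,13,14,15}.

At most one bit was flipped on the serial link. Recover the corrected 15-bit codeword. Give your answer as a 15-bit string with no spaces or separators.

s1 (pos 1,3,5,7,9,11,13,15): 0⊕1⊕1⊕1⊕1⊕1⊕0⊕0 = 1
s2 (pos 2,3,6,7,10,11,14,15): 0⊕1⊕1⊕1⊕0⊕1⊕0⊕0 = 0
s4 (pos 4,5,6,7,12,13,14,15): 0⊕1⊕1⊕1⊕1⊕0⊕0⊕0 = 0
s8 (pos 8,9,10,11,12,13,14,15): 0⊕1⊕0⊕1⊕1⊕0⊕0⊕0 = 1
Syndrome s8…s1 = 1001 → error at position 9.
Flip position 9: 001011101011000 → 001011100011000

001011100011000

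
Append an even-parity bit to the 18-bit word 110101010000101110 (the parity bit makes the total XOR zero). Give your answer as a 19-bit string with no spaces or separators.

XOR of the 18 data bits: 1⊕1⊕0⊕1⊕0⊕1⊕0⊕1⊕0⊕0⊕0⊕0⊕1⊕0⊕1⊕1⊕1⊕0 = 1
Parity bit = 1 (so all 19 bits XOR to 0).

1101010100001011101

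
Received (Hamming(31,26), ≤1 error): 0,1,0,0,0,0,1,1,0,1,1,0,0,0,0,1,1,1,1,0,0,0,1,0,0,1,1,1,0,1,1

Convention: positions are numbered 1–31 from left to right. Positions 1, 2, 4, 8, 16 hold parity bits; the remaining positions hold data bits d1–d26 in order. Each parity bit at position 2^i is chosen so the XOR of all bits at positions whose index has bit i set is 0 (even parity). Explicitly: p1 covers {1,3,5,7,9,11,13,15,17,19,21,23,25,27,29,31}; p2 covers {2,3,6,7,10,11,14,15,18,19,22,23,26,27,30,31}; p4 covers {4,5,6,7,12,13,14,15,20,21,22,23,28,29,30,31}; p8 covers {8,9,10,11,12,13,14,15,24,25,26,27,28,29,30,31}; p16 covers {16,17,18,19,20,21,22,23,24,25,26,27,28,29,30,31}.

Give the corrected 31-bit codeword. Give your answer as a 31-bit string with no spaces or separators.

s1 (pos 1,3,5,7,9,11,13,15,17,19,21,23,25,27,29,31): 0⊕0⊕0⊕1⊕0⊕1⊕0⊕0⊕1⊕1⊕0⊕1⊕0⊕1⊕0⊕1 = 1
s2 (pos 2,3,6,7,10,11,14,15,18,19,22,23,26,27,30,31): 1⊕0⊕0⊕1⊕1⊕1⊕0⊕0⊕1⊕1⊕0⊕1⊕1⊕1⊕1⊕1 = 1
s4 (pos 4,5,6,7,12,13,14,15,20,21,22,23,28,29,30,31): 0⊕0⊕0⊕1⊕0⊕0⊕0⊕0⊕0⊕0⊕0⊕1⊕1⊕0⊕1⊕1 = 1
s8 (pos 8,9,10,11,12,13,14,15,24,25,26,27,28,29,30,31): 1⊕0⊕1⊕1⊕0⊕0⊕0⊕0⊕0⊕0⊕1⊕1⊕1⊕0⊕1⊕1 = 0
s16 (pos 16,17,18,19,20,21,22,23,24,25,26,27,28,29,30,31): 1⊕1⊕1⊕1⊕0⊕0⊕0⊕1⊕0⊕0⊕1⊕1⊕1⊕0⊕1⊕1 = 0
Syndrome s16…s1 = 00111 → error at position 7.
Flip position 7: 0100001101100001111000100111011 → 0100000101100001111000100111011

0100000101100001111000100111011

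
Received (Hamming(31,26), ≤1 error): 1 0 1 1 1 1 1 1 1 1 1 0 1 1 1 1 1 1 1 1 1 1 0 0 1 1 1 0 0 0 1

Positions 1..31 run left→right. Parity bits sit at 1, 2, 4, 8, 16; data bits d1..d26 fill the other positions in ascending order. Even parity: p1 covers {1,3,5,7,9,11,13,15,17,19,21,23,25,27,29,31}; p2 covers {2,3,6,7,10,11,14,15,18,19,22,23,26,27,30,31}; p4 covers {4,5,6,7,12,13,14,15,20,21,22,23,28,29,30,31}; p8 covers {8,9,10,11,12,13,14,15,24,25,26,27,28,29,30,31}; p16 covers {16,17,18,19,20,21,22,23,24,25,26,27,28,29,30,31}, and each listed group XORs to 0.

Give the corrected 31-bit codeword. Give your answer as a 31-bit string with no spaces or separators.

1011111111101111111111001110011

s1 (pos 1,3,5,7,9,11,13,15,17,19,21,23,25,27,29,31): 1⊕1⊕1⊕1⊕1⊕1⊕1⊕1⊕1⊕1⊕1⊕0⊕1⊕1⊕0⊕1 = 0
s2 (pos 2,3,6,7,10,11,14,15,18,19,22,23,26,27,30,31): 0⊕1⊕1⊕1⊕1⊕1⊕1⊕1⊕1⊕1⊕1⊕0⊕1⊕1⊕0⊕1 = 1
s4 (pos 4,5,6,7,12,13,14,15,20,21,22,23,28,29,30,31): 1⊕1⊕1⊕1⊕0⊕1⊕1⊕1⊕1⊕1⊕1⊕0⊕0⊕0⊕0⊕1 = 1
s8 (pos 8,9,10,11,12,13,14,15,24,25,26,27,28,29,30,31): 1⊕1⊕1⊕1⊕0⊕1⊕1⊕1⊕0⊕1⊕1⊕1⊕0⊕0⊕0⊕1 = 1
s16 (pos 16,17,18,19,20,21,22,23,24,25,26,27,28,29,30,31): 1⊕1⊕1⊕1⊕1⊕1⊕1⊕0⊕0⊕1⊕1⊕1⊕0⊕0⊕0⊕1 = 1
Syndrome s16…s1 = 11110 → error at position 30.
Flip position 30: 1011111111101111111111001110001 → 1011111111101111111111001110011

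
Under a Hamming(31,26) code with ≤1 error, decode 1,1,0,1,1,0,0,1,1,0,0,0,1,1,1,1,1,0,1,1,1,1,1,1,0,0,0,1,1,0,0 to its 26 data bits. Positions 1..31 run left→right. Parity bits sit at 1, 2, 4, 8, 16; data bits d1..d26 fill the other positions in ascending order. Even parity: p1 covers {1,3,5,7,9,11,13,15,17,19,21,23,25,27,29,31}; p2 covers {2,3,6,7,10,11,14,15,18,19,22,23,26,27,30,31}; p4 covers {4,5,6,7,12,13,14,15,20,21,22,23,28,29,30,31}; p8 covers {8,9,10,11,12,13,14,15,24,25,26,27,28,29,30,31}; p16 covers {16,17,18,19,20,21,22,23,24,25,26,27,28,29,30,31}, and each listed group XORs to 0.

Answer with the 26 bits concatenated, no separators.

01001000111101111110001100

s1 (pos 1,3,5,7,9,11,13,15,17,19,21,23,25,27,29,31): 1⊕0⊕1⊕0⊕1⊕0⊕1⊕1⊕1⊕1⊕1⊕1⊕0⊕0⊕1⊕0 = 0
s2 (pos 2,3,6,7,10,11,14,15,18,19,22,23,26,27,30,31): 1⊕0⊕0⊕0⊕0⊕0⊕1⊕1⊕0⊕1⊕1⊕1⊕0⊕0⊕0⊕0 = 0
s4 (pos 4,5,6,7,12,13,14,15,20,21,22,23,28,29,30,31): 1⊕1⊕0⊕0⊕0⊕1⊕1⊕1⊕1⊕1⊕1⊕1⊕1⊕1⊕0⊕0 = 1
s8 (pos 8,9,10,11,12,13,14,15,24,25,26,27,28,29,30,31): 1⊕1⊕0⊕0⊕0⊕1⊕1⊕1⊕1⊕0⊕0⊕0⊕1⊕1⊕0⊕0 = 0
s16 (pos 16,17,18,19,20,21,22,23,24,25,26,27,28,29,30,31): 1⊕1⊕0⊕1⊕1⊕1⊕1⊕1⊕1⊕0⊕0⊕0⊕1⊕1⊕0⊕0 = 0
Syndrome s16…s1 = 00100 → error at position 4.
Flip position 4: 1101100110001111101111110001100 → 1100100110001111101111110001100
Read data bits from positions 3,5,6,7,9,10,11,12,13,14,15,17,18,19,20,21,22,23,24,25,26,27,28,29,30,31: 01001000111101111110001100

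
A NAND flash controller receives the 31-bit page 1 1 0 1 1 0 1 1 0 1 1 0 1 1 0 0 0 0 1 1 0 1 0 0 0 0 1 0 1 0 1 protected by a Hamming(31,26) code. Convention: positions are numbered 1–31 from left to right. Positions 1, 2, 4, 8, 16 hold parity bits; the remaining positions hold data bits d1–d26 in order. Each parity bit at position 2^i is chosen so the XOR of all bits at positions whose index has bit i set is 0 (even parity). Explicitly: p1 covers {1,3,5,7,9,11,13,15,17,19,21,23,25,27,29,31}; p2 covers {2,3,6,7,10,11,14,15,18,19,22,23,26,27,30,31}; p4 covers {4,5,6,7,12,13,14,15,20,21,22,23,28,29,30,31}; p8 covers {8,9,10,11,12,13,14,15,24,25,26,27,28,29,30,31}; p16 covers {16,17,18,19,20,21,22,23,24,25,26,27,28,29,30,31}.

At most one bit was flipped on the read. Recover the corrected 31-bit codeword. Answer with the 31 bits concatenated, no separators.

1101100101101100001101000010101

s1 (pos 1,3,5,7,9,11,13,15,17,19,21,23,25,27,29,31): 1⊕0⊕1⊕1⊕0⊕1⊕1⊕0⊕0⊕1⊕0⊕0⊕0⊕1⊕1⊕1 = 1
s2 (pos 2,3,6,7,10,11,14,15,18,19,22,23,26,27,30,31): 1⊕0⊕0⊕1⊕1⊕1⊕1⊕0⊕0⊕1⊕1⊕0⊕0⊕1⊕0⊕1 = 1
s4 (pos 4,5,6,7,12,13,14,15,20,21,22,23,28,29,30,31): 1⊕1⊕0⊕1⊕0⊕1⊕1⊕0⊕1⊕0⊕1⊕0⊕0⊕1⊕0⊕1 = 1
s8 (pos 8,9,10,11,12,13,14,15,24,25,26,27,28,29,30,31): 1⊕0⊕1⊕1⊕0⊕1⊕1⊕0⊕0⊕0⊕0⊕1⊕0⊕1⊕0⊕1 = 0
s16 (pos 16,17,18,19,20,21,22,23,24,25,26,27,28,29,30,31): 0⊕0⊕0⊕1⊕1⊕0⊕1⊕0⊕0⊕0⊕0⊕1⊕0⊕1⊕0⊕1 = 0
Syndrome s16…s1 = 00111 → error at position 7.
Flip position 7: 1101101101101100001101000010101 → 1101100101101100001101000010101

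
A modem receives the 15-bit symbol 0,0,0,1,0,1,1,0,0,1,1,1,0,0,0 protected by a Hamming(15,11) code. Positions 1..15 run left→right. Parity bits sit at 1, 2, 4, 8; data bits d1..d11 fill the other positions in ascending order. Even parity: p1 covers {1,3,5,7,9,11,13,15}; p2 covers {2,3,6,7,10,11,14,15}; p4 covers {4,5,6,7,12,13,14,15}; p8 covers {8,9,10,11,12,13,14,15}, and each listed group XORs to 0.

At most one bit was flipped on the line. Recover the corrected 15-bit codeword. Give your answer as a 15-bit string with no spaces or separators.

s1 (pos 1,3,5,7,9,11,13,15): 0⊕0⊕0⊕1⊕0⊕1⊕0⊕0 = 0
s2 (pos 2,3,6,7,10,11,14,15): 0⊕0⊕1⊕1⊕1⊕1⊕0⊕0 = 0
s4 (pos 4,5,6,7,12,13,14,15): 1⊕0⊕1⊕1⊕1⊕0⊕0⊕0 = 0
s8 (pos 8,9,10,11,12,13,14,15): 0⊕0⊕1⊕1⊕1⊕0⊕0⊕0 = 1
Syndrome s8…s1 = 1000 → error at position 8.
Flip position 8: 000101100111000 → 000101110111000

000101110111000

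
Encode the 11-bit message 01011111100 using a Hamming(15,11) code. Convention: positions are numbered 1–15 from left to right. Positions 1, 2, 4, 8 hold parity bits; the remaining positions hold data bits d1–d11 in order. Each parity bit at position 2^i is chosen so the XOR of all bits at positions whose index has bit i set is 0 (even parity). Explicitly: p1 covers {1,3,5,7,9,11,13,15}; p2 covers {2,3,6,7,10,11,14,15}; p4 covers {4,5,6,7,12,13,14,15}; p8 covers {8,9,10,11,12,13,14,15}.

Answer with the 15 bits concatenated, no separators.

Place data at non-parity positions: p1 p2 0 p4 1 0 1 p8 1 1 1 1 1 0 0
p1 (pos 1,3,5,7,9,11,13,15): XOR of data positions = 0⊕1⊕1⊕1⊕1⊕1⊕0 = 1
p2 (pos 2,3,6,7,10,11,14,15): XOR of data positions = 0⊕0⊕1⊕1⊕1⊕0⊕0 = 1
p4 (pos 4,5,6,7,12,13,14,15): XOR of data positions = 1⊕0⊕1⊕1⊕1⊕0⊕0 = 0
p8 (pos 8,9,10,11,12,13,14,15): XOR of data positions = 1⊕1⊕1⊕1⊕1⊕0⊕0 = 1
Codeword: 110010111111100

110010111111100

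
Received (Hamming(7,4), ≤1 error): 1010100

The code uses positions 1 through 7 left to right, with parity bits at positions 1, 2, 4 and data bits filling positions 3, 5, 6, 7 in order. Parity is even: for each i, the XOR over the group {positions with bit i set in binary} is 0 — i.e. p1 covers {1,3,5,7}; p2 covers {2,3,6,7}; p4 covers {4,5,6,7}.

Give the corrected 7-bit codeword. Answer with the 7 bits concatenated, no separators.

s1 (pos 1,3,5,7): 1⊕1⊕1⊕0 = 1
s2 (pos 2,3,6,7): 0⊕1⊕0⊕0 = 1
s4 (pos 4,5,6,7): 0⊕1⊕0⊕0 = 1
Syndrome s4…s1 = 111 → error at position 7.
Flip position 7: 1010100 → 1010101

1010101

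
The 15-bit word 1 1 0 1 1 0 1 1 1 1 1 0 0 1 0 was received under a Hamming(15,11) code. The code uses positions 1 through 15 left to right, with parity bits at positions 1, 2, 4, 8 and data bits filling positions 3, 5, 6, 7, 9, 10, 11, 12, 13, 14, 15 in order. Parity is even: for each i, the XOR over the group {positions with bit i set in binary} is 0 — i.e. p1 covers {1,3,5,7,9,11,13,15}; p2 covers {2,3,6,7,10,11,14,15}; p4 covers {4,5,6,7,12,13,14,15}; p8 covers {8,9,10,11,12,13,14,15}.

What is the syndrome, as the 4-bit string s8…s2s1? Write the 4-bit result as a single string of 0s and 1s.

s1 (pos 1,3,5,7,9,11,13,15): 1⊕0⊕1⊕1⊕1⊕1⊕0⊕0 = 1
s2 (pos 2,3,6,7,10,11,14,15): 1⊕0⊕0⊕1⊕1⊕1⊕1⊕0 = 1
s4 (pos 4,5,6,7,12,13,14,15): 1⊕1⊕0⊕1⊕0⊕0⊕1⊕0 = 0
s8 (pos 8,9,10,11,12,13,14,15): 1⊕1⊕1⊕1⊕0⊕0⊕1⊕0 = 1
Syndrome s8…s1 = 1011 → error at position 11.

1011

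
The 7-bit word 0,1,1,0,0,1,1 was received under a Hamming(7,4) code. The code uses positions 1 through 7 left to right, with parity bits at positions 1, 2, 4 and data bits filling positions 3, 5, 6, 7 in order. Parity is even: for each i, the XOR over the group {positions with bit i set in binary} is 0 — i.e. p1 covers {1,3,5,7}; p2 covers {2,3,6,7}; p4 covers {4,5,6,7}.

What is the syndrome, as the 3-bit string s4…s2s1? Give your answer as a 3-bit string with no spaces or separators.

s1 (pos 1,3,5,7): 0⊕1⊕0⊕1 = 0
s2 (pos 2,3,6,7): 1⊕1⊕1⊕1 = 0
s4 (pos 4,5,6,7): 0⊕0⊕1⊕1 = 0
Syndrome s4…s1 = 000 → no error.

000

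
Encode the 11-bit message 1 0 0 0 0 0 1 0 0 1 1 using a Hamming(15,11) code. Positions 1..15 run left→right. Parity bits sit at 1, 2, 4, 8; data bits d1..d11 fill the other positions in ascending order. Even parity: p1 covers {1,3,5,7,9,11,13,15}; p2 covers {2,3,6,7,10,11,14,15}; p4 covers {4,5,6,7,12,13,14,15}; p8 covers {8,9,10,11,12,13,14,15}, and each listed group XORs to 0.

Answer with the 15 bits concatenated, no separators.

Place data at non-parity positions: p1 p2 1 p4 0 0 0 p8 0 0 1 0 0 1 1
p1 (pos 1,3,5,7,9,11,13,15): XOR of data positions = 1⊕0⊕0⊕0⊕1⊕0⊕1 = 1
p2 (pos 2,3,6,7,10,11,14,15): XOR of data positions = 1⊕0⊕0⊕0⊕1⊕1⊕1 = 0
p4 (pos 4,5,6,7,12,13,14,15): XOR of data positions = 0⊕0⊕0⊕0⊕0⊕1⊕1 = 0
p8 (pos 8,9,10,11,12,13,14,15): XOR of data positions = 0⊕0⊕1⊕0⊕0⊕1⊕1 = 1
Codeword: 101000010010011

101000010010011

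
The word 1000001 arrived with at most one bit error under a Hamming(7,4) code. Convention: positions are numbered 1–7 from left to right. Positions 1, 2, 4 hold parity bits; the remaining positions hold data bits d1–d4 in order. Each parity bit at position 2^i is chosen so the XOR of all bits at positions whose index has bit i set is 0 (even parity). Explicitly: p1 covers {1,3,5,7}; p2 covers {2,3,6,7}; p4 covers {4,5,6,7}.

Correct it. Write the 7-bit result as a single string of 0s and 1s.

s1 (pos 1,3,5,7): 1⊕0⊕0⊕1 = 0
s2 (pos 2,3,6,7): 0⊕0⊕0⊕1 = 1
s4 (pos 4,5,6,7): 0⊕0⊕0⊕1 = 1
Syndrome s4…s1 = 110 → error at position 6.
Flip position 6: 1000001 → 1000011

1000011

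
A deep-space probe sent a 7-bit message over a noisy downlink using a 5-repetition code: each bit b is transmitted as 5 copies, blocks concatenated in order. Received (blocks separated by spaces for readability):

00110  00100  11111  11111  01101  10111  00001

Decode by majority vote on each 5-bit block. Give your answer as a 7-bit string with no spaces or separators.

0011110

Block 1 (00110): 2 ones → 0
Block 2 (00100): 1 one → 0
Block 3 (11111): 5 ones → 1
Block 4 (11111): 5 ones → 1
Block 5 (01101): 3 ones → 1
Block 6 (10111): 4 ones → 1
Block 7 (00001): 1 one → 0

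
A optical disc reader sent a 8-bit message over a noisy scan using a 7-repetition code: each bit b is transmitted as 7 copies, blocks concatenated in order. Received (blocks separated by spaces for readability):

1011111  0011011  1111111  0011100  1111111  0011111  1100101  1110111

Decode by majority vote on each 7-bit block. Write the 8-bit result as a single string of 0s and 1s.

11101111

Block 1 (1011111): 6 ones → 1
Block 2 (0011011): 4 ones → 1
Block 3 (1111111): 7 ones → 1
Block 4 (0011100): 3 ones → 0
Block 5 (1111111): 7 ones → 1
Block 6 (0011111): 5 ones → 1
Block 7 (1100101): 4 ones → 1
Block 8 (1110111): 6 ones → 1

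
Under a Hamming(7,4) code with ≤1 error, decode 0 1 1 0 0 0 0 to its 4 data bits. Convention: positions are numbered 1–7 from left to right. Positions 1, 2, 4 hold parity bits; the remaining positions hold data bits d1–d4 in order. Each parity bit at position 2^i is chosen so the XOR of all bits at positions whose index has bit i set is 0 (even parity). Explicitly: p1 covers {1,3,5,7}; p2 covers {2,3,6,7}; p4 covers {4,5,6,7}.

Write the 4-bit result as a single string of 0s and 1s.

s1 (pos 1,3,5,7): 0⊕1⊕0⊕0 = 1
s2 (pos 2,3,6,7): 1⊕1⊕0⊕0 = 0
s4 (pos 4,5,6,7): 0⊕0⊕0⊕0 = 0
Syndrome s4…s1 = 001 → error at position 1.
Flip position 1: 0110000 → 1110000
Read data bits from positions 3,5,6,7: 1000

1000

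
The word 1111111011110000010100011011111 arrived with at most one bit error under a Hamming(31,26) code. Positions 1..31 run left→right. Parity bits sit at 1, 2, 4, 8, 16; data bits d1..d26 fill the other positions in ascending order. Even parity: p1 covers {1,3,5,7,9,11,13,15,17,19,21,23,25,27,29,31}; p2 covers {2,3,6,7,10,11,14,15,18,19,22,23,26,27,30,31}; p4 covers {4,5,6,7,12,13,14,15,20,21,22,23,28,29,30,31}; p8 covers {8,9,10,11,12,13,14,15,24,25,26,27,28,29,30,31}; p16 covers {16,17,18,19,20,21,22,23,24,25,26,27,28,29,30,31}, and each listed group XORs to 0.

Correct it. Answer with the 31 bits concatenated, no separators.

s1 (pos 1,3,5,7,9,11,13,15,17,19,21,23,25,27,29,31): 1⊕1⊕1⊕1⊕1⊕1⊕0⊕0⊕0⊕0⊕0⊕0⊕1⊕1⊕1⊕1 = 0
s2 (pos 2,3,6,7,10,11,14,15,18,19,22,23,26,27,30,31): 1⊕1⊕1⊕1⊕1⊕1⊕0⊕0⊕1⊕0⊕0⊕0⊕0⊕1⊕1⊕1 = 0
s4 (pos 4,5,6,7,12,13,14,15,20,21,22,23,28,29,30,31): 1⊕1⊕1⊕1⊕1⊕0⊕0⊕0⊕1⊕0⊕0⊕0⊕1⊕1⊕1⊕1 = 0
s8 (pos 8,9,10,11,12,13,14,15,24,25,26,27,28,29,30,31): 0⊕1⊕1⊕1⊕1⊕0⊕0⊕0⊕1⊕1⊕0⊕1⊕1⊕1⊕1⊕1 = 1
s16 (pos 16,17,18,19,20,21,22,23,24,25,26,27,28,29,30,31): 0⊕0⊕1⊕0⊕1⊕0⊕0⊕0⊕1⊕1⊕0⊕1⊕1⊕1⊕1⊕1 = 1
Syndrome s16…s1 = 11000 → error at position 24.
Flip position 24: 1111111011110000010100011011111 → 1111111011110000010100001011111

1111111011110000010100001011111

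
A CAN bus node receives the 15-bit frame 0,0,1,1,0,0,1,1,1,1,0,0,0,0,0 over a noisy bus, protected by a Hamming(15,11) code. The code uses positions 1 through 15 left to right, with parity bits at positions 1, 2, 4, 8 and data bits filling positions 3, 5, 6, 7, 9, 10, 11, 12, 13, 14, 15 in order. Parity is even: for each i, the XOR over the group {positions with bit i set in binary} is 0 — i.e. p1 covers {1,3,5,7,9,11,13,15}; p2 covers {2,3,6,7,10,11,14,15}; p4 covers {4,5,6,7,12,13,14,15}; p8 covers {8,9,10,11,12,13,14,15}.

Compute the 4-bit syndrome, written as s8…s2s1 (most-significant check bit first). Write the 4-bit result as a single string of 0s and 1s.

1011

s1 (pos 1,3,5,7,9,11,13,15): 0⊕1⊕0⊕1⊕1⊕0⊕0⊕0 = 1
s2 (pos 2,3,6,7,10,11,14,15): 0⊕1⊕0⊕1⊕1⊕0⊕0⊕0 = 1
s4 (pos 4,5,6,7,12,13,14,15): 1⊕0⊕0⊕1⊕0⊕0⊕0⊕0 = 0
s8 (pos 8,9,10,11,12,13,14,15): 1⊕1⊕1⊕0⊕0⊕0⊕0⊕0 = 1
Syndrome s8…s1 = 1011 → error at position 11.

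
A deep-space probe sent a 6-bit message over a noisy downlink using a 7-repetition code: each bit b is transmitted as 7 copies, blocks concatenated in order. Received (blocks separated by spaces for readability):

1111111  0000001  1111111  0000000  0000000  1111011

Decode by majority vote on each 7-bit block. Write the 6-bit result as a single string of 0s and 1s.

101001

Block 1 (1111111): 7 ones → 1
Block 2 (0000001): 1 one → 0
Block 3 (1111111): 7 ones → 1
Block 4 (0000000): 0 ones → 0
Block 5 (0000000): 0 ones → 0
Block 6 (1111011): 6 ones → 1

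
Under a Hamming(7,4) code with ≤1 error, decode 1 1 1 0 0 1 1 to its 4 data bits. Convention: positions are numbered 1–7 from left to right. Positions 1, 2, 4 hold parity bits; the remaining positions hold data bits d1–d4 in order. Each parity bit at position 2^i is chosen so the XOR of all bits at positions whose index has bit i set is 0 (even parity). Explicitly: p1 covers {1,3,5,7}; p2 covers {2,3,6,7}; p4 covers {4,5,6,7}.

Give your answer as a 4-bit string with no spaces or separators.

s1 (pos 1,3,5,7): 1⊕1⊕0⊕1 = 1
s2 (pos 2,3,6,7): 1⊕1⊕1⊕1 = 0
s4 (pos 4,5,6,7): 0⊕0⊕1⊕1 = 0
Syndrome s4…s1 = 001 → error at position 1.
Flip position 1: 1110011 → 0110011
Read data bits from positions 3,5,6,7: 1011

1011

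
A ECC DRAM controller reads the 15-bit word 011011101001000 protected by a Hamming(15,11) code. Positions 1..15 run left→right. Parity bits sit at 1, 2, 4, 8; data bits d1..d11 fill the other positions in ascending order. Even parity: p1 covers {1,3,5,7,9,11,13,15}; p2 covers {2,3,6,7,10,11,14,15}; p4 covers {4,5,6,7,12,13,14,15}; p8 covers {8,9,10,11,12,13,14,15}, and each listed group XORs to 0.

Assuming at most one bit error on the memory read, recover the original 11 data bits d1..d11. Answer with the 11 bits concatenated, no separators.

s1 (pos 1,3,5,7,9,11,13,15): 0⊕1⊕1⊕1⊕1⊕0⊕0⊕0 = 0
s2 (pos 2,3,6,7,10,11,14,15): 1⊕1⊕1⊕1⊕0⊕0⊕0⊕0 = 0
s4 (pos 4,5,6,7,12,13,14,15): 0⊕1⊕1⊕1⊕1⊕0⊕0⊕0 = 0
s8 (pos 8,9,10,11,12,13,14,15): 0⊕1⊕0⊕0⊕1⊕0⊕0⊕0 = 0
Syndrome s8…s1 = 0000 → no error.
Read data bits from positions 3,5,6,7,9,10,11,12,13,14,15: 11111001000

11111001000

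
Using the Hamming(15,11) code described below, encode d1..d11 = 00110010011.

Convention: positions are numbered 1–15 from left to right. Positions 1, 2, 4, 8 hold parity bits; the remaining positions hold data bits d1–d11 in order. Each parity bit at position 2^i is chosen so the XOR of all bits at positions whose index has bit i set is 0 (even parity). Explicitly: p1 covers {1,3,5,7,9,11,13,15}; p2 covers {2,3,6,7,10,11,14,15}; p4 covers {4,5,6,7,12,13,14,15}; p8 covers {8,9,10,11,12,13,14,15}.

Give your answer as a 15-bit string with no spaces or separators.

Place data at non-parity positions: p1 p2 0 p4 0 1 1 p8 0 0 1 0 0 1 1
p1 (pos 1,3,5,7,9,11,13,15): XOR of data positions = 0⊕0⊕1⊕0⊕1⊕0⊕1 = 1
p2 (pos 2,3,6,7,10,11,14,15): XOR of data positions = 0⊕1⊕1⊕0⊕1⊕1⊕1 = 1
p4 (pos 4,5,6,7,12,13,14,15): XOR of data positions = 0⊕1⊕1⊕0⊕0⊕1⊕1 = 0
p8 (pos 8,9,10,11,12,13,14,15): XOR of data positions = 0⊕0⊕1⊕0⊕0⊕1⊕1 = 1
Codeword: 110001110010011

110001110010011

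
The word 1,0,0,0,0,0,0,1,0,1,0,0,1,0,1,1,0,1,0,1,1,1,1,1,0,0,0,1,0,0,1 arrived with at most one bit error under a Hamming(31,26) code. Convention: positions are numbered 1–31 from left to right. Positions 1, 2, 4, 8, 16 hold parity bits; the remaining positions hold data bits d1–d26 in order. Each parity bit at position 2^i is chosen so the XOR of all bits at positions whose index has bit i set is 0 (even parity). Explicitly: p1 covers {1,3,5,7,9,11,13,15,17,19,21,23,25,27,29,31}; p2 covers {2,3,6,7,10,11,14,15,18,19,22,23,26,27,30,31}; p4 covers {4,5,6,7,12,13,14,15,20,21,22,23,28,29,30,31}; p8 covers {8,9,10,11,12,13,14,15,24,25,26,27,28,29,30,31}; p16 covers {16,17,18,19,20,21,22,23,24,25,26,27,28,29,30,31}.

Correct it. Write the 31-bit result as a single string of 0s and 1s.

s1 (pos 1,3,5,7,9,11,13,15,17,19,21,23,25,27,29,31): 1⊕0⊕0⊕0⊕0⊕0⊕1⊕1⊕0⊕0⊕1⊕1⊕0⊕0⊕0⊕1 = 0
s2 (pos 2,3,6,7,10,11,14,15,18,19,22,23,26,27,30,31): 0⊕0⊕0⊕0⊕1⊕0⊕0⊕1⊕1⊕0⊕1⊕1⊕0⊕0⊕0⊕1 = 0
s4 (pos 4,5,6,7,12,13,14,15,20,21,22,23,28,29,30,31): 0⊕0⊕0⊕0⊕0⊕1⊕0⊕1⊕1⊕1⊕1⊕1⊕1⊕0⊕0⊕1 = 0
s8 (pos 8,9,10,11,12,13,14,15,24,25,26,27,28,29,30,31): 1⊕0⊕1⊕0⊕0⊕1⊕0⊕1⊕1⊕0⊕0⊕0⊕1⊕0⊕0⊕1 = 1
s16 (pos 16,17,18,19,20,21,22,23,24,25,26,27,28,29,30,31): 1⊕0⊕1⊕0⊕1⊕1⊕1⊕1⊕1⊕0⊕0⊕0⊕1⊕0⊕0⊕1 = 1
Syndrome s16…s1 = 11000 → error at position 24.
Flip position 24: 1000000101001011010111110001001 → 1000000101001011010111100001001

1000000101001011010111100001001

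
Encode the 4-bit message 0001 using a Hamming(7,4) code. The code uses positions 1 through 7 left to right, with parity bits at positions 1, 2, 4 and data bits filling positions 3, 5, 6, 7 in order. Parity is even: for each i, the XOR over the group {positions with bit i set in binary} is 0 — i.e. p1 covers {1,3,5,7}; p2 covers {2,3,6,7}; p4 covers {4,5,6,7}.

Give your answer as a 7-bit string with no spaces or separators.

Place data at non-parity positions: p1 p2 0 p4 0 0 1
p1 (pos 1,3,5,7): XOR of data positions = 0⊕0⊕1 = 1
p2 (pos 2,3,6,7): XOR of data positions = 0⊕0⊕1 = 1
p4 (pos 4,5,6,7): XOR of data positions = 0⊕0⊕1 = 1
Codeword: 1101001

1101001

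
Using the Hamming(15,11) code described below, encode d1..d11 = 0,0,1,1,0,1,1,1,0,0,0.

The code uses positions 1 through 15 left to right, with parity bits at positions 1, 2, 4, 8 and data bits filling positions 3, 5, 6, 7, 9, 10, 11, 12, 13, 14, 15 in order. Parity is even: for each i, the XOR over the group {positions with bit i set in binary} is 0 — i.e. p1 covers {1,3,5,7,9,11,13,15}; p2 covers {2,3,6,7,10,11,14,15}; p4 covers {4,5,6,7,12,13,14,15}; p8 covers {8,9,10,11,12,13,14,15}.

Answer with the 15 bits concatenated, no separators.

000101110111000

Place data at non-parity positions: p1 p2 0 p4 0 1 1 p8 0 1 1 1 0 0 0
p1 (pos 1,3,5,7,9,11,13,15): XOR of data positions = 0⊕0⊕1⊕0⊕1⊕0⊕0 = 0
p2 (pos 2,3,6,7,10,11,14,15): XOR of data positions = 0⊕1⊕1⊕1⊕1⊕0⊕0 = 0
p4 (pos 4,5,6,7,12,13,14,15): XOR of data positions = 0⊕1⊕1⊕1⊕0⊕0⊕0 = 1
p8 (pos 8,9,10,11,12,13,14,15): XOR of data positions = 0⊕1⊕1⊕1⊕0⊕0⊕0 = 1
Codeword: 000101110111000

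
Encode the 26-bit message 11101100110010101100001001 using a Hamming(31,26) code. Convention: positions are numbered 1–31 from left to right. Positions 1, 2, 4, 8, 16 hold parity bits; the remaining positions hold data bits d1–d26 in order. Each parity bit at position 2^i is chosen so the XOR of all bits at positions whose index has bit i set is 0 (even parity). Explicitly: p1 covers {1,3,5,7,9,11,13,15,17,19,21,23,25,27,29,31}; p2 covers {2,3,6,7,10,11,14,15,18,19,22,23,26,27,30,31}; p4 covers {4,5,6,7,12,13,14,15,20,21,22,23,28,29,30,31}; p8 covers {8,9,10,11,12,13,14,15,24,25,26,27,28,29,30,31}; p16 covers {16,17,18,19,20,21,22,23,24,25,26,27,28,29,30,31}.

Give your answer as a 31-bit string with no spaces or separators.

Place data at non-parity positions: p1 p2 1 p4 1 1 0 p8 1 1 0 0 1 1 0 p16 0 1 0 1 0 1 1 0 0 0 0 1 0 0 1
p1 (pos 1,3,5,7,9,11,13,15,17,19,21,23,25,27,29,31): XOR of data positions = 1⊕1⊕0⊕1⊕0⊕1⊕0⊕0⊕0⊕0⊕1⊕0⊕0⊕0⊕1 = 0
p2 (pos 2,3,6,7,10,11,14,15,18,19,22,23,26,27,30,31): XOR of data positions = 1⊕1⊕0⊕1⊕0⊕1⊕0⊕1⊕0⊕1⊕1⊕0⊕0⊕0⊕1 = 0
p4 (pos 4,5,6,7,12,13,14,15,20,21,22,23,28,29,30,31): XOR of data positions = 1⊕1⊕0⊕0⊕1⊕1⊕0⊕1⊕0⊕1⊕1⊕1⊕0⊕0⊕1 = 1
p8 (pos 8,9,10,11,12,13,14,15,24,25,26,27,28,29,30,31): XOR of data positions = 1⊕1⊕0⊕0⊕1⊕1⊕0⊕0⊕0⊕0⊕0⊕1⊕0⊕0⊕1 = 0
p16 (pos 16,17,18,19,20,21,22,23,24,25,26,27,28,29,30,31): XOR of data positions = 0⊕1⊕0⊕1⊕0⊕1⊕1⊕0⊕0⊕0⊕0⊕1⊕0⊕0⊕1 = 0
Codeword: 0011110011001100010101100001001

0011110011001100010101100001001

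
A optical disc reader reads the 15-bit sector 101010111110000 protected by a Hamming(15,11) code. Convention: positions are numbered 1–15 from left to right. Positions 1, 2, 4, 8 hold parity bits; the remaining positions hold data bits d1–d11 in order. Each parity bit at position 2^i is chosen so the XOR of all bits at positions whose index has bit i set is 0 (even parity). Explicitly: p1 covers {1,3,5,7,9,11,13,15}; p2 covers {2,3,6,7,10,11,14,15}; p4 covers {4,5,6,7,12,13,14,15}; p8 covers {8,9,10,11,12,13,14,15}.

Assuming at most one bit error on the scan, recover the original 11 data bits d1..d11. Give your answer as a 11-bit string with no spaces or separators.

s1 (pos 1,3,5,7,9,11,13,15): 1⊕1⊕1⊕1⊕1⊕1⊕0⊕0 = 0
s2 (pos 2,3,6,7,10,11,14,15): 0⊕1⊕0⊕1⊕1⊕1⊕0⊕0 = 0
s4 (pos 4,5,6,7,12,13,14,15): 0⊕1⊕0⊕1⊕0⊕0⊕0⊕0 = 0
s8 (pos 8,9,10,11,12,13,14,15): 1⊕1⊕1⊕1⊕0⊕0⊕0⊕0 = 0
Syndrome s8…s1 = 0000 → no error.
Read data bits from positions 3,5,6,7,9,10,11,12,13,14,15: 11011110000

11011110000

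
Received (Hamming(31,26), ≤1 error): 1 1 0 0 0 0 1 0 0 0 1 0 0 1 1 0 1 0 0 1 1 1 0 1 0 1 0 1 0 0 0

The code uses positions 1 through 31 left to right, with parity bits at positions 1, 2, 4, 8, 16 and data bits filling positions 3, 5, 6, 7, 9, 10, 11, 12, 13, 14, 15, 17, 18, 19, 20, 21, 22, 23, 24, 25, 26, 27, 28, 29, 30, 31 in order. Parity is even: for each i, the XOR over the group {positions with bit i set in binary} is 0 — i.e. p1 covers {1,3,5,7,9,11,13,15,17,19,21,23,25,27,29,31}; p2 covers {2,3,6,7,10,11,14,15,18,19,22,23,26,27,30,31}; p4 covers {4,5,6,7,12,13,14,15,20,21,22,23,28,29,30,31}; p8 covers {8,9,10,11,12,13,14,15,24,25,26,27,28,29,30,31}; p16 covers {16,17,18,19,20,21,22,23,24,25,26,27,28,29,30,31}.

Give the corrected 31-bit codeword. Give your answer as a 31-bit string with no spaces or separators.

s1 (pos 1,3,5,7,9,11,13,15,17,19,21,23,25,27,29,31): 1⊕0⊕0⊕1⊕0⊕1⊕0⊕1⊕1⊕0⊕1⊕0⊕0⊕0⊕0⊕0 = 0
s2 (pos 2,3,6,7,10,11,14,15,18,19,22,23,26,27,30,31): 1⊕0⊕0⊕1⊕0⊕1⊕1⊕1⊕0⊕0⊕1⊕0⊕1⊕0⊕0⊕0 = 1
s4 (pos 4,5,6,7,12,13,14,15,20,21,22,23,28,29,30,31): 0⊕0⊕0⊕1⊕0⊕0⊕1⊕1⊕1⊕1⊕1⊕0⊕1⊕0⊕0⊕0 = 1
s8 (pos 8,9,10,11,12,13,14,15,24,25,26,27,28,29,30,31): 0⊕0⊕0⊕1⊕0⊕0⊕1⊕1⊕1⊕0⊕1⊕0⊕1⊕0⊕0⊕0 = 0
s16 (pos 16,17,18,19,20,21,22,23,24,25,26,27,28,29,30,31): 0⊕1⊕0⊕0⊕1⊕1⊕1⊕0⊕1⊕0⊕1⊕0⊕1⊕0⊕0⊕0 = 1
Syndrome s16…s1 = 10110 → error at position 22.
Flip position 22: 1100001000100110100111010101000 → 1100001000100110100110010101000

1100001000100110100110010101000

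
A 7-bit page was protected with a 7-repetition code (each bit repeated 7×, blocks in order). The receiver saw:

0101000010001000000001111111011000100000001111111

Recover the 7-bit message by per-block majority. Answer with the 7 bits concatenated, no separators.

0001001

Block 1 (0101000): 2 ones → 0
Block 2 (0100010): 2 ones → 0
Block 3 (0000000): 0 ones → 0
Block 4 (1111111): 7 ones → 1
Block 5 (0110001): 3 ones → 0
Block 6 (0000000): 0 ones → 0
Block 7 (1111111): 7 ones → 1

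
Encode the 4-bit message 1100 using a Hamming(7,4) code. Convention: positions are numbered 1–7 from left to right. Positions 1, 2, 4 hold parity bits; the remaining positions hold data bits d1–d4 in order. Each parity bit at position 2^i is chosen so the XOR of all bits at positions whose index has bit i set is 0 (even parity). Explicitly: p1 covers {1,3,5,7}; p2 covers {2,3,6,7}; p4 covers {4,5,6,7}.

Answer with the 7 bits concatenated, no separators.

0111100

Place data at non-parity positions: p1 p2 1 p4 1 0 0
p1 (pos 1,3,5,7): XOR of data positions = 1⊕1⊕0 = 0
p2 (pos 2,3,6,7): XOR of data positions = 1⊕0⊕0 = 1
p4 (pos 4,5,6,7): XOR of data positions = 1⊕0⊕0 = 1
Codeword: 0111100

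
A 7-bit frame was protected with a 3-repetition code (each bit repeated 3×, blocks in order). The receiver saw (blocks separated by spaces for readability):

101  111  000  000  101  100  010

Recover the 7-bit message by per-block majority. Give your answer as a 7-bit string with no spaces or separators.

1100100

Block 1 (101): 2 ones → 1
Block 2 (111): 3 ones → 1
Block 3 (000): 0 ones → 0
Block 4 (000): 0 ones → 0
Block 5 (101): 2 ones → 1
Block 6 (100): 1 one → 0
Block 7 (010): 1 one → 0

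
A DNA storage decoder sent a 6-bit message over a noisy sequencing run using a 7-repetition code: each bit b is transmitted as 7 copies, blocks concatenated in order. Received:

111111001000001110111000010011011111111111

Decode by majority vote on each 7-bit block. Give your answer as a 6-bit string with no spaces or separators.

101011

Block 1 (1111110): 6 ones → 1
Block 2 (0100000): 1 one → 0
Block 3 (1110111): 6 ones → 1
Block 4 (0000100): 1 one → 0
Block 5 (1101111): 6 ones → 1
Block 6 (1111111): 7 ones → 1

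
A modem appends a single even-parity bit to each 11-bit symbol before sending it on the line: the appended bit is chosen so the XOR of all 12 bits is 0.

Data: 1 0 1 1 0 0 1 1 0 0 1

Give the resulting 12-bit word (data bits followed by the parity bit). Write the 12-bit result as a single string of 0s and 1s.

XOR of the 11 data bits: 1⊕0⊕1⊕1⊕0⊕0⊕1⊕1⊕0⊕0⊕1 = 0
Parity bit = 0 (so all 12 bits XOR to 0).

101100110010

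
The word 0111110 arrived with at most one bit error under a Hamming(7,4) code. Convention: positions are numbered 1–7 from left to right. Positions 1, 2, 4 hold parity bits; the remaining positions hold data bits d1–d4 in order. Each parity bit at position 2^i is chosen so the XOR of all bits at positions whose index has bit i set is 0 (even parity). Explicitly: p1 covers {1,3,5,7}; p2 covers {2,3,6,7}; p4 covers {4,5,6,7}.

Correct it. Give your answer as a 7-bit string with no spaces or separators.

0111100

s1 (pos 1,3,5,7): 0⊕1⊕1⊕0 = 0
s2 (pos 2,3,6,7): 1⊕1⊕1⊕0 = 1
s4 (pos 4,5,6,7): 1⊕1⊕1⊕0 = 1
Syndrome s4…s1 = 110 → error at position 6.
Flip position 6: 0111110 → 0111100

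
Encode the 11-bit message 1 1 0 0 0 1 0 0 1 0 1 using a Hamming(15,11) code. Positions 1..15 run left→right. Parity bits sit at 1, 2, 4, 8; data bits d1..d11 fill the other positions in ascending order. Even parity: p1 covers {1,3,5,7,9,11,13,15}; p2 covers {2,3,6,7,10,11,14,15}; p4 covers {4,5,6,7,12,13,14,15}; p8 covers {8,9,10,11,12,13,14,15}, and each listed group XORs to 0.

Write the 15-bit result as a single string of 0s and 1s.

011110010100101

Place data at non-parity positions: p1 p2 1 p4 1 0 0 p8 0 1 0 0 1 0 1
p1 (pos 1,3,5,7,9,11,13,15): XOR of data positions = 1⊕1⊕0⊕0⊕0⊕1⊕1 = 0
p2 (pos 2,3,6,7,10,11,14,15): XOR of data positions = 1⊕0⊕0⊕1⊕0⊕0⊕1 = 1
p4 (pos 4,5,6,7,12,13,14,15): XOR of data positions = 1⊕0⊕0⊕0⊕1⊕0⊕1 = 1
p8 (pos 8,9,10,11,12,13,14,15): XOR of data positions = 0⊕1⊕0⊕0⊕1⊕0⊕1 = 1
Codeword: 011110010100101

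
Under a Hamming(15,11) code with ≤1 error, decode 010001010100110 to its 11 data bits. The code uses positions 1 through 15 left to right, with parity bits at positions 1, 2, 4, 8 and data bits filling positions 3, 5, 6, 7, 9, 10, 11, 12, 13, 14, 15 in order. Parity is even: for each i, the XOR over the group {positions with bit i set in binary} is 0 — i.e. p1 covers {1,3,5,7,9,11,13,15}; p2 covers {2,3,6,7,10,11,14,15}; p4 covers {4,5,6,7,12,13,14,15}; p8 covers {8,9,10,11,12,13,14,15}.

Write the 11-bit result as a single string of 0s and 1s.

01100100110

s1 (pos 1,3,5,7,9,11,13,15): 0⊕0⊕0⊕0⊕0⊕0⊕1⊕0 = 1
s2 (pos 2,3,6,7,10,11,14,15): 1⊕0⊕1⊕0⊕1⊕0⊕1⊕0 = 0
s4 (pos 4,5,6,7,12,13,14,15): 0⊕0⊕1⊕0⊕0⊕1⊕1⊕0 = 1
s8 (pos 8,9,10,11,12,13,14,15): 1⊕0⊕1⊕0⊕0⊕1⊕1⊕0 = 0
Syndrome s8…s1 = 0101 → error at position 5.
Flip position 5: 010001010100110 → 010011010100110
Read data bits from positions 3,5,6,7,9,10,11,12,13,14,15: 01100100110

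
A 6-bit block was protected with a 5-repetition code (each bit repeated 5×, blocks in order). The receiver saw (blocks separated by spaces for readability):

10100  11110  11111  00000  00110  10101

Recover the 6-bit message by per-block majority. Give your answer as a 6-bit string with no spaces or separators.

Block 1 (10100): 2 ones → 0
Block 2 (11110): 4 ones → 1
Block 3 (11111): 5 ones → 1
Block 4 (00000): 0 ones → 0
Block 5 (00110): 2 ones → 0
Block 6 (10101): 3 ones → 1

011001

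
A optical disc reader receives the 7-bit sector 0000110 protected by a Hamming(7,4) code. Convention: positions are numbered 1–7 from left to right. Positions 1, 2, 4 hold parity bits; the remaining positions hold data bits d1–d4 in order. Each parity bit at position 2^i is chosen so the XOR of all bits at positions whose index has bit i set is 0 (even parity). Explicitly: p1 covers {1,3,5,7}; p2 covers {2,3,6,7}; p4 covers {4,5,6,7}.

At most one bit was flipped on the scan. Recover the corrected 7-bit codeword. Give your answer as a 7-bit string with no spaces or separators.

0010110

s1 (pos 1,3,5,7): 0⊕0⊕1⊕0 = 1
s2 (pos 2,3,6,7): 0⊕0⊕1⊕0 = 1
s4 (pos 4,5,6,7): 0⊕1⊕1⊕0 = 0
Syndrome s4…s1 = 011 → error at position 3.
Flip position 3: 0000110 → 0010110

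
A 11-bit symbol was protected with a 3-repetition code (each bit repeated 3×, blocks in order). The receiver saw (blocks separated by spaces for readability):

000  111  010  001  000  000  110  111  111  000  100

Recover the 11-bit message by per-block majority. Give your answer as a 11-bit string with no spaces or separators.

Block 1 (000): 0 ones → 0
Block 2 (111): 3 ones → 1
Block 3 (010): 1 one → 0
Block 4 (001): 1 one → 0
Block 5 (000): 0 ones → 0
Block 6 (000): 0 ones → 0
Block 7 (110): 2 ones → 1
Block 8 (111): 3 ones → 1
Block 9 (111): 3 ones → 1
Block 10 (000): 0 ones → 0
Block 11 (100): 1 one → 0

01000011100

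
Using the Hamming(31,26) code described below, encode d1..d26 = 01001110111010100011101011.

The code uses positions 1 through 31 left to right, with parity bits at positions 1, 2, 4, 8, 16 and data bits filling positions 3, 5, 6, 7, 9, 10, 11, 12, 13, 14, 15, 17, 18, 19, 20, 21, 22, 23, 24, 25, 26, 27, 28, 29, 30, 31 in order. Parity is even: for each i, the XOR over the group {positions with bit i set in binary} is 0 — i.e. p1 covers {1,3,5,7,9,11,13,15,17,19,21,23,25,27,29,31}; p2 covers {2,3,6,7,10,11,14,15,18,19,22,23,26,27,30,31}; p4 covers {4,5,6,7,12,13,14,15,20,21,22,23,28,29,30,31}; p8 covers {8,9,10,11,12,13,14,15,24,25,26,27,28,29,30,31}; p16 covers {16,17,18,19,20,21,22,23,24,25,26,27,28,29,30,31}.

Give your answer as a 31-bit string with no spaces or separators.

1000100011101110010100011101011

Place data at non-parity positions: p1 p2 0 p4 1 0 0 p8 1 1 1 0 1 1 1 p16 0 1 0 1 0 0 0 1 1 1 0 1 0 1 1
p1 (pos 1,3,5,7,9,11,13,15,17,19,21,23,25,27,29,31): XOR of data positions = 0⊕1⊕0⊕1⊕1⊕1⊕1⊕0⊕0⊕0⊕0⊕1⊕0⊕0⊕1 = 1
p2 (pos 2,3,6,7,10,11,14,15,18,19,22,23,26,27,30,31): XOR of data positions = 0⊕0⊕0⊕1⊕1⊕1⊕1⊕1⊕0⊕0⊕0⊕1⊕0⊕1⊕1 = 0
p4 (pos 4,5,6,7,12,13,14,15,20,21,22,23,28,29,30,31): XOR of data positions = 1⊕0⊕0⊕0⊕1⊕1⊕1⊕1⊕0⊕0⊕0⊕1⊕0⊕1⊕1 = 0
p8 (pos 8,9,10,11,12,13,14,15,24,25,26,27,28,29,30,31): XOR of data positions = 1⊕1⊕1⊕0⊕1⊕1⊕1⊕1⊕1⊕1⊕0⊕1⊕0⊕1⊕1 = 0
p16 (pos 16,17,18,19,20,21,22,23,24,25,26,27,28,29,30,31): XOR of data positions = 0⊕1⊕0⊕1⊕0⊕0⊕0⊕1⊕1⊕1⊕0⊕1⊕0⊕1⊕1 = 0
Codeword: 1000100011101110010100011101011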